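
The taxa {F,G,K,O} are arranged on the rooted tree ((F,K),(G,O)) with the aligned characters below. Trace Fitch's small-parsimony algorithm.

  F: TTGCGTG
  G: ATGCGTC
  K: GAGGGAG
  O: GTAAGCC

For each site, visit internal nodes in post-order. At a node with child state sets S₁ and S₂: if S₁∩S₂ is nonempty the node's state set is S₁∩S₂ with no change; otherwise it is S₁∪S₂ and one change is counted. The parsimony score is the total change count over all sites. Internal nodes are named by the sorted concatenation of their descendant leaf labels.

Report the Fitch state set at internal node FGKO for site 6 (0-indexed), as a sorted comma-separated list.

C,G

[col 0] FK: children F:{T}, K:{G} ∪→ {G,T}; cost 1
[col 0] GO: children G:{A}, O:{G} ∪→ {A,G}; cost 1
[col 0] FGKO: children FK:{G,T}, GO:{A,G} ∩→ {G}; cost 0
[col 1] FK: children F:{T}, K:{A} ∪→ {A,T}; cost 1
[col 1] GO: children G:{T}, O:{T} ∩→ {T}; cost 0
[col 1] FGKO: children FK:{A,T}, GO:{T} ∩→ {T}; cost 0
[col 2] FK: children F:{G}, K:{G} ∩→ {G}; cost 0
[col 2] GO: children G:{G}, O:{A} ∪→ {A,G}; cost 1
[col 2] FGKO: children FK:{G}, GO:{A,G} ∩→ {G}; cost 0
[col 3] FK: children F:{C}, K:{G} ∪→ {C,G}; cost 1
[col 3] GO: children G:{C}, O:{A} ∪→ {A,C}; cost 1
[col 3] FGKO: children FK:{C,G}, GO:{A,C} ∩→ {C}; cost 0
[col 4] FK: children F:{G}, K:{G} ∩→ {G}; cost 0
[col 4] GO: children G:{G}, O:{G} ∩→ {G}; cost 0
[col 4] FGKO: children FK:{G}, GO:{G} ∩→ {G}; cost 0
[col 5] FK: children F:{T}, K:{A} ∪→ {A,T}; cost 1
[col 5] GO: children G:{T}, O:{C} ∪→ {C,T}; cost 1
[col 5] FGKO: children FK:{A,T}, GO:{C,T} ∩→ {T}; cost 0
[col 6] FK: children F:{G}, K:{G} ∩→ {G}; cost 0
[col 6] GO: children G:{C}, O:{C} ∩→ {C}; cost 0
[col 6] FGKO: children FK:{G}, GO:{C} ∪→ {C,G}; cost 1
per-site changes: [2, 1, 1, 2, 0, 2, 1]; total = 9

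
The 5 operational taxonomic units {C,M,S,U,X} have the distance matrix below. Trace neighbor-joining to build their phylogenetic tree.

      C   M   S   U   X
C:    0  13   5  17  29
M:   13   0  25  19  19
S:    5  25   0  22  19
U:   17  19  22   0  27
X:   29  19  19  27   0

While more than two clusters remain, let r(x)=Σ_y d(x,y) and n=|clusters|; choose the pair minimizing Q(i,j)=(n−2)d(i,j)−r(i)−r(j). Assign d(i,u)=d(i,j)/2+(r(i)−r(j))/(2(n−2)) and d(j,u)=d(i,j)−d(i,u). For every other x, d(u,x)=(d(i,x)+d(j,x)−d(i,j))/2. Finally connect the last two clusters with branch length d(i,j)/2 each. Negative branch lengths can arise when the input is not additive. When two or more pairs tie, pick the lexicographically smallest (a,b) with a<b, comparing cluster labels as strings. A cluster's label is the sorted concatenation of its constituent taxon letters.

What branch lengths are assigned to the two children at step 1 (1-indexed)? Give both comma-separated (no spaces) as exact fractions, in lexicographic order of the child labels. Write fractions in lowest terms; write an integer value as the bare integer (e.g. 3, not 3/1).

4/3,11/3

iteration 1: select C,S (d=5, Q=-120); attach at lengths (4/3, 11/3); label the merged cluster CS
  updated: d(CS,M)=33/2, d(CS,U)=17, d(CS,X)=43/2
iteration 2: select CS,U (d=17, Q=-84); attach at lengths (13/2, 21/2); label the merged cluster CSU
  updated: d(CSU,M)=37/4, d(CSU,X)=63/4
iteration 3: select CSU,M (d=37/4, Q=-44); attach at lengths (3, 25/4); label the merged cluster CMSU
  updated: d(CMSU,X)=51/4
iteration 4: select CMSU,X (d=51/4); attach at lengths (51/8, 51/8); label the merged cluster CMSUX
final tree: ((((C:4/3,S:11/3):13/2,U:21/2):3,M:25/4):51/8,X:51/8)
total length: 44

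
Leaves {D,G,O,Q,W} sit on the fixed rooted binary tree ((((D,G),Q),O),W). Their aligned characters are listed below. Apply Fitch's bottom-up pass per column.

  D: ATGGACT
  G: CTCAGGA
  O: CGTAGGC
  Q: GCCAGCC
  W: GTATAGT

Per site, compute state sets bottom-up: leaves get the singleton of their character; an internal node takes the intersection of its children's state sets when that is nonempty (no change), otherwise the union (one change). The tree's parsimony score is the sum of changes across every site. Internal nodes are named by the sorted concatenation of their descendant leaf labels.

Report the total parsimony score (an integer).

DG@0: {A} ∪ {C} = {A,C} (union, +1)
DGQ@0: {A,C} ∪ {G} = {A,C,G} (union, +1)
DGOQ@0: {A,C,G} ∩ {C} = {C} (intersection, +0)
DGOQW@0: {C} ∪ {G} = {C,G} (union, +1)
DG@1: {T} ∩ {T} = {T} (intersection, +0)
DGQ@1: {T} ∪ {C} = {C,T} (union, +1)
DGOQ@1: {C,T} ∪ {G} = {C,G,T} (union, +1)
DGOQW@1: {C,G,T} ∩ {T} = {T} (intersection, +0)
DG@2: {G} ∪ {C} = {C,G} (union, +1)
DGQ@2: {C,G} ∩ {C} = {C} (intersection, +0)
DGOQ@2: {C} ∪ {T} = {C,T} (union, +1)
DGOQW@2: {C,T} ∪ {A} = {A,C,T} (union, +1)
DG@3: {G} ∪ {A} = {A,G} (union, +1)
DGQ@3: {A,G} ∩ {A} = {A} (intersection, +0)
DGOQ@3: {A} ∩ {A} = {A} (intersection, +0)
DGOQW@3: {A} ∪ {T} = {A,T} (union, +1)
DG@4: {A} ∪ {G} = {A,G} (union, +1)
DGQ@4: {A,G} ∩ {G} = {G} (intersection, +0)
DGOQ@4: {G} ∩ {G} = {G} (intersection, +0)
DGOQW@4: {G} ∪ {A} = {A,G} (union, +1)
DG@5: {C} ∪ {G} = {C,G} (union, +1)
DGQ@5: {C,G} ∩ {C} = {C} (intersection, +0)
DGOQ@5: {C} ∪ {G} = {C,G} (union, +1)
DGOQW@5: {C,G} ∩ {G} = {G} (intersection, +0)
DG@6: {T} ∪ {A} = {A,T} (union, +1)
DGQ@6: {A,T} ∪ {C} = {A,C,T} (union, +1)
DGOQ@6: {A,C,T} ∩ {C} = {C} (intersection, +0)
DGOQW@6: {C} ∪ {T} = {C,T} (union, +1)
per-site changes: [3, 2, 3, 2, 2, 2, 3]; total = 17

17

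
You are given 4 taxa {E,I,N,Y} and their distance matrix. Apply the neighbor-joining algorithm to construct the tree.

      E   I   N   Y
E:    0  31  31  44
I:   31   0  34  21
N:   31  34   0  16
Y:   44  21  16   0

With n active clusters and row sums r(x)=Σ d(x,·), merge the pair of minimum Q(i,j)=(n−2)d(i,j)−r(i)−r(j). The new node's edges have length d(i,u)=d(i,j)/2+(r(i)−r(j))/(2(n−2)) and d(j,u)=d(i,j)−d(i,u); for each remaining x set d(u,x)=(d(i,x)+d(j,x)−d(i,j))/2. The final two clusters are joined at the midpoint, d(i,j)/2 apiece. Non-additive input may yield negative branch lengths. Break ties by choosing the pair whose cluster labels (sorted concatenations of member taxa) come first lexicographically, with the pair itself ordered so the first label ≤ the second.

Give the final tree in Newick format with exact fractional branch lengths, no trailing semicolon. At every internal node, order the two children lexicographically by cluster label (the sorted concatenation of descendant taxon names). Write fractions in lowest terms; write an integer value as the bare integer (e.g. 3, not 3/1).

step 1: merge (E,I) at d=31, Q=-130; branch lengths E→41/2, I→21/2; new cluster EI
  updated: d(EI,N)=17, d(EI,Y)=17
step 2: merge (EI,N) at d=17, Q=-50; branch lengths EI→9, N→8; new cluster EIN
  updated: d(EIN,Y)=8
step 3: merge (EIN,Y) at d=8; branch lengths EIN→4, Y→4; new cluster EINY
final tree: (((E:41/2,I:21/2):9,N:8):4,Y:4)
total length: 56

(((E:41/2,I:21/2):9,N:8):4,Y:4)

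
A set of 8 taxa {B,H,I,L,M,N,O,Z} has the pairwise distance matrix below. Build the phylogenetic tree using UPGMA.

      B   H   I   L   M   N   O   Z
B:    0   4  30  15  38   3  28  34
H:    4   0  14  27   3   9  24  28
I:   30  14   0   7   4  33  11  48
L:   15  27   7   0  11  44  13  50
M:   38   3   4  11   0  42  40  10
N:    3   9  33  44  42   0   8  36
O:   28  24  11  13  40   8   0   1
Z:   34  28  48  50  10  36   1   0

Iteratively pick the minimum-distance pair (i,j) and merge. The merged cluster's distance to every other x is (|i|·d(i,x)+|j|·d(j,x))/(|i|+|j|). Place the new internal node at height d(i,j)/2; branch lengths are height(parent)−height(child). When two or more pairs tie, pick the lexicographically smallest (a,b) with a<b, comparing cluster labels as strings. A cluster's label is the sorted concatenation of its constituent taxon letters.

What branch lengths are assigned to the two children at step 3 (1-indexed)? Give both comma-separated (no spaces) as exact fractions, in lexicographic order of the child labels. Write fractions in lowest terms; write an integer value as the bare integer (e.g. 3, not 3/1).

3/2,3/2

iteration 1: select O,Z (d=1); attach at lengths (1/2, 1/2); label the merged cluster OZ
  updated: d(B,OZ)=31, d(H,OZ)=26, d(I,OZ)=59/2, d(L,OZ)=63/2, d(M,OZ)=25, d(N,OZ)=22
iteration 2: select B,N (d=3); attach at lengths (3/2, 3/2); label the merged cluster BN
  updated: d(BN,H)=13/2, d(BN,I)=63/2, d(BN,L)=59/2, d(BN,M)=40, d(BN,OZ)=53/2
iteration 3: select H,M (d=3); attach at lengths (3/2, 3/2); label the merged cluster HM
  updated: d(BN,HM)=93/4, d(HM,I)=9, d(HM,L)=19, d(HM,OZ)=51/2
iteration 4: select I,L (d=7); attach at lengths (7/2, 7/2); label the merged cluster IL
  updated: d(BN,IL)=61/2, d(HM,IL)=14, d(IL,OZ)=61/2
iteration 5: select HM,IL (d=14); attach at lengths (11/2, 7/2); label the merged cluster HILM
  updated: d(BN,HILM)=215/8, d(HILM,OZ)=28
iteration 6: select BN,OZ (d=53/2); attach at lengths (47/4, 51/4); label the merged cluster BNOZ
  updated: d(BNOZ,HILM)=439/16
iteration 7: select BNOZ,HILM (d=439/16); attach at lengths (15/32, 215/32); label the merged cluster BHILMNOZ
final tree: (((B:3/2,N:3/2):47/4,(O:1/2,Z:1/2):51/4):15/32,((H:3/2,M:3/2):11/2,(I:7/2,L:7/2):7/2):215/32)
total length: 875/16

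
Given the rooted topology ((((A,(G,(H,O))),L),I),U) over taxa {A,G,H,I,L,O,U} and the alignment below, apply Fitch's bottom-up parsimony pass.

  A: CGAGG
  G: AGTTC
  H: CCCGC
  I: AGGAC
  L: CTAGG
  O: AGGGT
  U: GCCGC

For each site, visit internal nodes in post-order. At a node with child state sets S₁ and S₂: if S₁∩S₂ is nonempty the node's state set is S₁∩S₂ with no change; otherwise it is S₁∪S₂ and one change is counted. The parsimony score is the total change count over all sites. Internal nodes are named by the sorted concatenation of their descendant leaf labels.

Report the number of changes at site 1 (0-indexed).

3

HO@0: {C} ∪ {A} = {A,C} (union, +1)
GHO@0: {A} ∩ {A,C} = {A} (intersection, +0)
AGHO@0: {C} ∪ {A} = {A,C} (union, +1)
AGHLO@0: {A,C} ∩ {C} = {C} (intersection, +0)
AGHILO@0: {C} ∪ {A} = {A,C} (union, +1)
AGHILOU@0: {A,C} ∪ {G} = {A,C,G} (union, +1)
HO@1: {C} ∪ {G} = {C,G} (union, +1)
GHO@1: {G} ∩ {C,G} = {G} (intersection, +0)
AGHO@1: {G} ∩ {G} = {G} (intersection, +0)
AGHLO@1: {G} ∪ {T} = {G,T} (union, +1)
AGHILO@1: {G,T} ∩ {G} = {G} (intersection, +0)
AGHILOU@1: {G} ∪ {C} = {C,G} (union, +1)
HO@2: {C} ∪ {G} = {C,G} (union, +1)
GHO@2: {T} ∪ {C,G} = {C,G,T} (union, +1)
AGHO@2: {A} ∪ {C,G,T} = {A,C,G,T} (union, +1)
AGHLO@2: {A,C,G,T} ∩ {A} = {A} (intersection, +0)
AGHILO@2: {A} ∪ {G} = {A,G} (union, +1)
AGHILOU@2: {A,G} ∪ {C} = {A,C,G} (union, +1)
HO@3: {G} ∩ {G} = {G} (intersection, +0)
GHO@3: {T} ∪ {G} = {G,T} (union, +1)
AGHO@3: {G} ∩ {G,T} = {G} (intersection, +0)
AGHLO@3: {G} ∩ {G} = {G} (intersection, +0)
AGHILO@3: {G} ∪ {A} = {A,G} (union, +1)
AGHILOU@3: {A,G} ∩ {G} = {G} (intersection, +0)
HO@4: {C} ∪ {T} = {C,T} (union, +1)
GHO@4: {C} ∩ {C,T} = {C} (intersection, +0)
AGHO@4: {G} ∪ {C} = {C,G} (union, +1)
AGHLO@4: {C,G} ∩ {G} = {G} (intersection, +0)
AGHILO@4: {G} ∪ {C} = {C,G} (union, +1)
AGHILOU@4: {C,G} ∩ {C} = {C} (intersection, +0)
per-site changes: [4, 3, 5, 2, 3]; total = 17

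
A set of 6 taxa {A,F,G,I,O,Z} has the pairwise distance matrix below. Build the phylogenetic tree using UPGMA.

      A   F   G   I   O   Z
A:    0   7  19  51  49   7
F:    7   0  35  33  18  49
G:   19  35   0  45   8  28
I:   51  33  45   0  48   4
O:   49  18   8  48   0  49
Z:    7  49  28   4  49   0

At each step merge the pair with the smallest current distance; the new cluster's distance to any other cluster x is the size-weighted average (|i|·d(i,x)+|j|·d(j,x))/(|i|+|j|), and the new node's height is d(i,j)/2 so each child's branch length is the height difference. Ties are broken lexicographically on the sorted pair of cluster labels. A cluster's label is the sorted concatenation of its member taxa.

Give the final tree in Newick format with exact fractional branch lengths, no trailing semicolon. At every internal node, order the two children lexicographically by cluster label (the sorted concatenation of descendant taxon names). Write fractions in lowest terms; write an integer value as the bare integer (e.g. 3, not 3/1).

step 1: merge (I,Z) at d=4; branch lengths I→2, Z→2; new cluster IZ
  updated: d(A,IZ)=29, d(F,IZ)=41, d(G,IZ)=73/2, d(IZ,O)=97/2
step 2: merge (A,F) at d=7; branch lengths A→7/2, F→7/2; new cluster AF
  updated: d(AF,G)=27, d(AF,IZ)=35, d(AF,O)=67/2
step 3: merge (G,O) at d=8; branch lengths G→4, O→4; new cluster GO
  updated: d(AF,GO)=121/4, d(GO,IZ)=85/2
step 4: merge (AF,GO) at d=121/4; branch lengths AF→93/8, GO→89/8; new cluster AFGO
  updated: d(AFGO,IZ)=155/4
step 5: merge (AFGO,IZ) at d=155/4; branch lengths AFGO→17/4, IZ→139/8; new cluster AFGIOZ
final tree: (((A:7/2,F:7/2):93/8,(G:4,O:4):89/8):17/4,(I:2,Z:2):139/8)
total length: 507/8

(((A:7/2,F:7/2):93/8,(G:4,O:4):89/8):17/4,(I:2,Z:2):139/8)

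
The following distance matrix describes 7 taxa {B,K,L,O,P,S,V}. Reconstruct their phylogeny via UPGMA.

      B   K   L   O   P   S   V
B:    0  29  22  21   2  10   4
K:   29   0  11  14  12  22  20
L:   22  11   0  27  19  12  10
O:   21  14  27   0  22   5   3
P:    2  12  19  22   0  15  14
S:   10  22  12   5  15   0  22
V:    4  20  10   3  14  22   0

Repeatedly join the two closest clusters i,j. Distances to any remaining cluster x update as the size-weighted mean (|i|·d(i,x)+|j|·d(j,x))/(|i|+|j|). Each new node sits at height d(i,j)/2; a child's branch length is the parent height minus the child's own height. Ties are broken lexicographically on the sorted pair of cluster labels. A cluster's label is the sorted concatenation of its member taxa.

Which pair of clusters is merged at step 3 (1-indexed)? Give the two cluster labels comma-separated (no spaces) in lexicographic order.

K,L

iteration 1: select B,P (d=2); attach at lengths (1, 1); label the merged cluster BP
  updated: d(BP,K)=41/2, d(BP,L)=41/2, d(BP,O)=43/2, d(BP,S)=25/2, d(BP,V)=9
iteration 2: select O,V (d=3); attach at lengths (3/2, 3/2); label the merged cluster OV
  updated: d(BP,OV)=61/4, d(K,OV)=17, d(L,OV)=37/2, d(OV,S)=27/2
iteration 3: select K,L (d=11); attach at lengths (11/2, 11/2); label the merged cluster KL
  updated: d(BP,KL)=41/2, d(KL,OV)=71/4, d(KL,S)=17
iteration 4: select BP,S (d=25/2); attach at lengths (21/4, 25/4); label the merged cluster BPS
  updated: d(BPS,KL)=58/3, d(BPS,OV)=44/3
iteration 5: select BPS,OV (d=44/3); attach at lengths (13/12, 35/6); label the merged cluster BOPSV
  updated: d(BOPSV,KL)=187/10
iteration 6: select BOPSV,KL (d=187/10); attach at lengths (121/60, 77/20); label the merged cluster BKLOPSV
final tree: ((((B:1,P:1):21/4,S:25/4):13/12,(O:3/2,V:3/2):35/6):121/60,(K:11/2,L:11/2):77/20)
total length: 2417/60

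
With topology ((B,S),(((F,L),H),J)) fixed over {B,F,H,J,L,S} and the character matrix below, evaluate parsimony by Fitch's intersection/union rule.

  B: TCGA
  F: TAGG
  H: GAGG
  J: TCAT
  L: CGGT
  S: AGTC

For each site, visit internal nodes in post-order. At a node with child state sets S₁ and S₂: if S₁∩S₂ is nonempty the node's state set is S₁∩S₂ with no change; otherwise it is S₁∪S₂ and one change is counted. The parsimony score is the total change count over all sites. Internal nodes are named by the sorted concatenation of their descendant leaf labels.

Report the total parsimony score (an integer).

12

[col 0] BS: children B:{T}, S:{A} ∪→ {A,T}; cost 1
[col 0] FL: children F:{T}, L:{C} ∪→ {C,T}; cost 1
[col 0] FHL: children FL:{C,T}, H:{G} ∪→ {C,G,T}; cost 1
[col 0] FHJL: children FHL:{C,G,T}, J:{T} ∩→ {T}; cost 0
[col 0] BFHJLS: children BS:{A,T}, FHJL:{T} ∩→ {T}; cost 0
[col 1] BS: children B:{C}, S:{G} ∪→ {C,G}; cost 1
[col 1] FL: children F:{A}, L:{G} ∪→ {A,G}; cost 1
[col 1] FHL: children FL:{A,G}, H:{A} ∩→ {A}; cost 0
[col 1] FHJL: children FHL:{A}, J:{C} ∪→ {A,C}; cost 1
[col 1] BFHJLS: children BS:{C,G}, FHJL:{A,C} ∩→ {C}; cost 0
[col 2] BS: children B:{G}, S:{T} ∪→ {G,T}; cost 1
[col 2] FL: children F:{G}, L:{G} ∩→ {G}; cost 0
[col 2] FHL: children FL:{G}, H:{G} ∩→ {G}; cost 0
[col 2] FHJL: children FHL:{G}, J:{A} ∪→ {A,G}; cost 1
[col 2] BFHJLS: children BS:{G,T}, FHJL:{A,G} ∩→ {G}; cost 0
[col 3] BS: children B:{A}, S:{C} ∪→ {A,C}; cost 1
[col 3] FL: children F:{G}, L:{T} ∪→ {G,T}; cost 1
[col 3] FHL: children FL:{G,T}, H:{G} ∩→ {G}; cost 0
[col 3] FHJL: children FHL:{G}, J:{T} ∪→ {G,T}; cost 1
[col 3] BFHJLS: children BS:{A,C}, FHJL:{G,T} ∪→ {A,C,G,T}; cost 1
per-site changes: [3, 3, 2, 4]; total = 12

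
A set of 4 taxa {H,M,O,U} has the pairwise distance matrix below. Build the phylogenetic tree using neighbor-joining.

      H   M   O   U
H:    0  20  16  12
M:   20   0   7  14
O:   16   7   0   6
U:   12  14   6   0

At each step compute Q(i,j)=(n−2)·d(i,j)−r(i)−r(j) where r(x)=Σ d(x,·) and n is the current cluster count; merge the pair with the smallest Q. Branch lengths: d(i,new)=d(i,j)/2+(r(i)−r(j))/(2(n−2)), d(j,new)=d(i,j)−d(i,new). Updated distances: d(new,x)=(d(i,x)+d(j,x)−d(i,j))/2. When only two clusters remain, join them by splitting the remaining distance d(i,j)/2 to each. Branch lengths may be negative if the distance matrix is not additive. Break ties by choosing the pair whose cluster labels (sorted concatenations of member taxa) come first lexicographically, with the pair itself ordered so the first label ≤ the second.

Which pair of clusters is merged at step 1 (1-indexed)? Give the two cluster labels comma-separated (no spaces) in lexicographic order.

1. join H+U (d=12, Q=-56) ⇒ HU; edges |H|=10, |U|=2
  updated: d(HU,M)=11, d(HU,O)=5
2. join HU+M (d=11, Q=-23) ⇒ HMU; edges |HU|=9/2, |M|=13/2
  updated: d(HMU,O)=1/2
3. join HMU+O (d=1/2) ⇒ HMOU; edges |HMU|=1/4, |O|=1/4
final tree: (((H:10,U:2):9/2,M:13/2):1/4,O:1/4)
total length: 47/2

H,U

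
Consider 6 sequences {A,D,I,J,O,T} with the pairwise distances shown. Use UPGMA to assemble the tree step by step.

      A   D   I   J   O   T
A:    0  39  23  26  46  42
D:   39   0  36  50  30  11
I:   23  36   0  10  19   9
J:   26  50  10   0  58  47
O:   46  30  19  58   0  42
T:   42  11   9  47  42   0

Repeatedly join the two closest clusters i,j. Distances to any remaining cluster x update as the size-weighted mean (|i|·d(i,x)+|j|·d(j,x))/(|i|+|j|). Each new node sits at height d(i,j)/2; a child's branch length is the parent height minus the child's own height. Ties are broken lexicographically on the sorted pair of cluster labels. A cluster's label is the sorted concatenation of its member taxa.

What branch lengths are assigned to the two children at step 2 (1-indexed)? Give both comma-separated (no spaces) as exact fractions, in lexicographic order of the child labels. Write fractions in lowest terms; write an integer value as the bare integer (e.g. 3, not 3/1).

iteration 1: select I,T (d=9); attach at lengths (9/2, 9/2); label the merged cluster IT
  updated: d(A,IT)=65/2, d(D,IT)=47/2, d(IT,J)=57/2, d(IT,O)=61/2
iteration 2: select D,IT (d=47/2); attach at lengths (47/4, 29/4); label the merged cluster DIT
  updated: d(A,DIT)=104/3, d(DIT,J)=107/3, d(DIT,O)=91/3
iteration 3: select A,J (d=26); attach at lengths (13, 13); label the merged cluster AJ
  updated: d(AJ,DIT)=211/6, d(AJ,O)=52
iteration 4: select DIT,O (d=91/3); attach at lengths (41/12, 91/6); label the merged cluster DIOT
  updated: d(AJ,DIOT)=315/8
iteration 5: select AJ,DIOT (d=315/8); attach at lengths (107/16, 217/48); label the merged cluster ADIJOT
final tree: ((A:13,J:13):107/16,((D:47/4,(I:9/2,T:9/2):29/4):41/12,O:91/6):217/48)
total length: 2011/24

47/4,29/4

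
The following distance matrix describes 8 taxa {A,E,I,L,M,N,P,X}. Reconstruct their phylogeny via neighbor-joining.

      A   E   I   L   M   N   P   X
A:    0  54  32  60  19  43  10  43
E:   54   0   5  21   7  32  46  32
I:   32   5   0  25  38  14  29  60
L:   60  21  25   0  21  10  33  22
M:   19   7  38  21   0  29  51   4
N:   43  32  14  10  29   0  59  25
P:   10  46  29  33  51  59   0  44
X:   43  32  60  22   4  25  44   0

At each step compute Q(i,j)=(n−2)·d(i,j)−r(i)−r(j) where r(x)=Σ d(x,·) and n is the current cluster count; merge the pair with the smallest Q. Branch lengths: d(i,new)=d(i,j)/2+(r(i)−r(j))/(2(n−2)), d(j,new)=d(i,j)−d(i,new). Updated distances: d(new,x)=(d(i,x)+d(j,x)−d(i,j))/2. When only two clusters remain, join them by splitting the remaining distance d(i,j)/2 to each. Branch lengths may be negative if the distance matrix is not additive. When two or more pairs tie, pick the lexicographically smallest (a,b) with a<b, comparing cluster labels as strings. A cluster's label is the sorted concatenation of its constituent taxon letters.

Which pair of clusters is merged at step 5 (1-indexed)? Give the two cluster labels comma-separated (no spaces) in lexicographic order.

AP,MX

step 1: merge (A,P) at d=10, Q=-473; branch lengths A→49/12, P→71/12; new cluster AP
  updated: d(AP,E)=45, d(AP,I)=51/2, d(AP,L)=83/2, d(AP,M)=30, d(AP,N)=46, d(AP,X)=77/2
step 2: merge (M,X) at d=4, Q=-581/2; branch lengths M→-13/4, X→29/4; new cluster MX
  updated: d(AP,MX)=129/4, d(E,MX)=35/2, d(I,MX)=47, d(L,MX)=39/2, d(MX,N)=25
step 3: merge (E,I) at d=5, Q=-217; branch lengths E→3, I→2; new cluster EI
  updated: d(AP,EI)=131/4, d(EI,L)=41/2, d(EI,MX)=119/4, d(EI,N)=41/2
step 4: merge (L,N) at d=10, Q=-163; branch lengths L→10/3, N→20/3; new cluster LN
  updated: d(AP,LN)=155/4, d(EI,LN)=31/2, d(LN,MX)=69/4
step 5: merge (AP,MX) at d=129/4, Q=-237/2; branch lengths AP→89/4, MX→10; new cluster AMPX
  updated: d(AMPX,EI)=121/8, d(AMPX,LN)=95/8
step 6: merge (AMPX,EI) at d=121/8, Q=-85/2; branch lengths AMPX→23/4, EI→75/8; new cluster AEIMPX
  updated: d(AEIMPX,LN)=49/8
step 7: merge (AEIMPX,LN) at d=49/8; branch lengths AEIMPX→49/16, LN→49/16; new cluster AEILMNPX
final tree: ((((A:49/12,P:71/12):89/4,(M:-13/4,X:29/4):10):23/4,(E:3,I:2):75/8):49/16,(L:10/3,N:20/3):49/16)
total length: 165/2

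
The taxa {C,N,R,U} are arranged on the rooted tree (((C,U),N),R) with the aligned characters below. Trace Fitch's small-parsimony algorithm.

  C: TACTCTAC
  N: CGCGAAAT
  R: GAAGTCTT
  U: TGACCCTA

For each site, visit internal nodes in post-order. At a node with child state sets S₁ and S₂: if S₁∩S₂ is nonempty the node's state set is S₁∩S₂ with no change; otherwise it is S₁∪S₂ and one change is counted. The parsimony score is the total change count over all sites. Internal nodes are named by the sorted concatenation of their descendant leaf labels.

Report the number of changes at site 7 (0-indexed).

site 0, node CU: C={T} ∩ U={T} → {T} (+0)
site 0, node CNU: CU={T} ∪ N={C} → {C,T} (+1)
site 0, node CNRU: CNU={C,T} ∪ R={G} → {C,G,T} (+1)
site 1, node CU: C={A} ∪ U={G} → {A,G} (+1)
site 1, node CNU: CU={A,G} ∩ N={G} → {G} (+0)
site 1, node CNRU: CNU={G} ∪ R={A} → {A,G} (+1)
site 2, node CU: C={C} ∪ U={A} → {A,C} (+1)
site 2, node CNU: CU={A,C} ∩ N={C} → {C} (+0)
site 2, node CNRU: CNU={C} ∪ R={A} → {A,C} (+1)
site 3, node CU: C={T} ∪ U={C} → {C,T} (+1)
site 3, node CNU: CU={C,T} ∪ N={G} → {C,G,T} (+1)
site 3, node CNRU: CNU={C,G,T} ∩ R={G} → {G} (+0)
site 4, node CU: C={C} ∩ U={C} → {C} (+0)
site 4, node CNU: CU={C} ∪ N={A} → {A,C} (+1)
site 4, node CNRU: CNU={A,C} ∪ R={T} → {A,C,T} (+1)
site 5, node CU: C={T} ∪ U={C} → {C,T} (+1)
site 5, node CNU: CU={C,T} ∪ N={A} → {A,C,T} (+1)
site 5, node CNRU: CNU={A,C,T} ∩ R={C} → {C} (+0)
site 6, node CU: C={A} ∪ U={T} → {A,T} (+1)
site 6, node CNU: CU={A,T} ∩ N={A} → {A} (+0)
site 6, node CNRU: CNU={A} ∪ R={T} → {A,T} (+1)
site 7, node CU: C={C} ∪ U={A} → {A,C} (+1)
site 7, node CNU: CU={A,C} ∪ N={T} → {A,C,T} (+1)
site 7, node CNRU: CNU={A,C,T} ∩ R={T} → {T} (+0)
per-site changes: [2, 2, 2, 2, 2, 2, 2, 2]; total = 16

2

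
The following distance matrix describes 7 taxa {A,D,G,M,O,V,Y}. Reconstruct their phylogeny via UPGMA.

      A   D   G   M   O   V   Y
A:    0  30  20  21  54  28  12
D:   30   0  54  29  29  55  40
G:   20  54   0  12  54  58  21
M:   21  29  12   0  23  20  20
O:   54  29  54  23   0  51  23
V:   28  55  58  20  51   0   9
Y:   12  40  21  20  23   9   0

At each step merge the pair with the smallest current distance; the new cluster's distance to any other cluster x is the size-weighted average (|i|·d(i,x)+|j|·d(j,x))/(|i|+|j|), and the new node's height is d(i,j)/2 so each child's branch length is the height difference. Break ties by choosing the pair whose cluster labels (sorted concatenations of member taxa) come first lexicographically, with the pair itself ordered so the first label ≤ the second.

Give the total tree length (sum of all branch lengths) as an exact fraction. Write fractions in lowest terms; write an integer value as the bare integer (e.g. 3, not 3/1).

2689/30

step 1: merge (V,Y) at d=9; branch lengths V→9/2, Y→9/2; new cluster VY
  updated: d(A,VY)=20, d(D,VY)=95/2, d(G,VY)=79/2, d(M,VY)=20, d(O,VY)=37
step 2: merge (G,M) at d=12; branch lengths G→6, M→6; new cluster GM
  updated: d(A,GM)=41/2, d(D,GM)=83/2, d(GM,O)=77/2, d(GM,VY)=119/4
step 3: merge (A,VY) at d=20; branch lengths A→10, VY→11/2; new cluster AVY
  updated: d(AVY,D)=125/3, d(AVY,GM)=80/3, d(AVY,O)=128/3
step 4: merge (AVY,GM) at d=80/3; branch lengths AVY→10/3, GM→22/3; new cluster AGMVY
  updated: d(AGMVY,D)=208/5, d(AGMVY,O)=41
step 5: merge (D,O) at d=29; branch lengths D→29/2, O→29/2; new cluster DO
  updated: d(AGMVY,DO)=413/10
step 6: merge (AGMVY,DO) at d=413/10; branch lengths AGMVY→439/60, DO→123/20; new cluster ADGMOVY
final tree: (((A:10,(V:9/2,Y:9/2):11/2):10/3,(G:6,M:6):22/3):439/60,(D:29/2,O:29/2):123/20)
total length: 2689/30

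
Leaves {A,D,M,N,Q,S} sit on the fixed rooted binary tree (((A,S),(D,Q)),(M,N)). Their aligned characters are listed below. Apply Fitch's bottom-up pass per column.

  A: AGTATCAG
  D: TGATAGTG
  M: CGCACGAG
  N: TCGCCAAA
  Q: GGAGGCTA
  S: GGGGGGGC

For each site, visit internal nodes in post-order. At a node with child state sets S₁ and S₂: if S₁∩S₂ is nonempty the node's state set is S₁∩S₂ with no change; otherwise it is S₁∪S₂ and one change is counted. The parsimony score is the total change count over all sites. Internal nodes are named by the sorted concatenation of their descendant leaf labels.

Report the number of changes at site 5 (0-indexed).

site 0, node AS: A={A} ∪ S={G} → {A,G} (+1)
site 0, node DQ: D={T} ∪ Q={G} → {G,T} (+1)
site 0, node ADQS: AS={A,G} ∩ DQ={G,T} → {G} (+0)
site 0, node MN: M={C} ∪ N={T} → {C,T} (+1)
site 0, node ADMNQS: ADQS={G} ∪ MN={C,T} → {C,G,T} (+1)
site 1, node AS: A={G} ∩ S={G} → {G} (+0)
site 1, node DQ: D={G} ∩ Q={G} → {G} (+0)
site 1, node ADQS: AS={G} ∩ DQ={G} → {G} (+0)
site 1, node MN: M={G} ∪ N={C} → {C,G} (+1)
site 1, node ADMNQS: ADQS={G} ∩ MN={C,G} → {G} (+0)
site 2, node AS: A={T} ∪ S={G} → {G,T} (+1)
site 2, node DQ: D={A} ∩ Q={A} → {A} (+0)
site 2, node ADQS: AS={G,T} ∪ DQ={A} → {A,G,T} (+1)
site 2, node MN: M={C} ∪ N={G} → {C,G} (+1)
site 2, node ADMNQS: ADQS={A,G,T} ∩ MN={C,G} → {G} (+0)
site 3, node AS: A={A} ∪ S={G} → {A,G} (+1)
site 3, node DQ: D={T} ∪ Q={G} → {G,T} (+1)
site 3, node ADQS: AS={A,G} ∩ DQ={G,T} → {G} (+0)
site 3, node MN: M={A} ∪ N={C} → {A,C} (+1)
site 3, node ADMNQS: ADQS={G} ∪ MN={A,C} → {A,C,G} (+1)
site 4, node AS: A={T} ∪ S={G} → {G,T} (+1)
site 4, node DQ: D={A} ∪ Q={G} → {A,G} (+1)
site 4, node ADQS: AS={G,T} ∩ DQ={A,G} → {G} (+0)
site 4, node MN: M={C} ∩ N={C} → {C} (+0)
site 4, node ADMNQS: ADQS={G} ∪ MN={C} → {C,G} (+1)
site 5, node AS: A={C} ∪ S={G} → {C,G} (+1)
site 5, node DQ: D={G} ∪ Q={C} → {C,G} (+1)
site 5, node ADQS: AS={C,G} ∩ DQ={C,G} → {C,G} (+0)
site 5, node MN: M={G} ∪ N={A} → {A,G} (+1)
site 5, node ADMNQS: ADQS={C,G} ∩ MN={A,G} → {G} (+0)
site 6, node AS: A={A} ∪ S={G} → {A,G} (+1)
site 6, node DQ: D={T} ∩ Q={T} → {T} (+0)
site 6, node ADQS: AS={A,G} ∪ DQ={T} → {A,G,T} (+1)
site 6, node MN: M={A} ∩ N={A} → {A} (+0)
site 6, node ADMNQS: ADQS={A,G,T} ∩ MN={A} → {A} (+0)
site 7, node AS: A={G} ∪ S={C} → {C,G} (+1)
site 7, node DQ: D={G} ∪ Q={A} → {A,G} (+1)
site 7, node ADQS: AS={C,G} ∩ DQ={A,G} → {G} (+0)
site 7, node MN: M={G} ∪ N={A} → {A,G} (+1)
site 7, node ADMNQS: ADQS={G} ∩ MN={A,G} → {G} (+0)
per-site changes: [4, 1, 3, 4, 3, 3, 2, 3]; total = 23

3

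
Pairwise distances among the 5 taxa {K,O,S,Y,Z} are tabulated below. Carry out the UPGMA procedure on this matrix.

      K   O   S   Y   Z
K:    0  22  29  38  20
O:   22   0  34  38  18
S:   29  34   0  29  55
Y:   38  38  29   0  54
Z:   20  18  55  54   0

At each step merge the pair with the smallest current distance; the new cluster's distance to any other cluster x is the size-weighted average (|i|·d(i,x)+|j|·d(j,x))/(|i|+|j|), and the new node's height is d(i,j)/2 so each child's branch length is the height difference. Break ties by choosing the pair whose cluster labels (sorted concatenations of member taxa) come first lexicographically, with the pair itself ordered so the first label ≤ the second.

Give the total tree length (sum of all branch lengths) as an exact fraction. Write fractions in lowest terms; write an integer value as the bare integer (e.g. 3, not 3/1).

226/3

1. join O+Z (d=18) ⇒ OZ; edges |O|=9, |Z|=9
  updated: d(K,OZ)=21, d(OZ,S)=89/2, d(OZ,Y)=46
2. join K+OZ (d=21) ⇒ KOZ; edges |K|=21/2, |OZ|=3/2
  updated: d(KOZ,S)=118/3, d(KOZ,Y)=130/3
3. join S+Y (d=29) ⇒ SY; edges |S|=29/2, |Y|=29/2
  updated: d(KOZ,SY)=124/3
4. join KOZ+SY (d=124/3) ⇒ KOSYZ; edges |KOZ|=61/6, |SY|=37/6
final tree: ((K:21/2,(O:9,Z:9):3/2):61/6,(S:29/2,Y:29/2):37/6)
total length: 226/3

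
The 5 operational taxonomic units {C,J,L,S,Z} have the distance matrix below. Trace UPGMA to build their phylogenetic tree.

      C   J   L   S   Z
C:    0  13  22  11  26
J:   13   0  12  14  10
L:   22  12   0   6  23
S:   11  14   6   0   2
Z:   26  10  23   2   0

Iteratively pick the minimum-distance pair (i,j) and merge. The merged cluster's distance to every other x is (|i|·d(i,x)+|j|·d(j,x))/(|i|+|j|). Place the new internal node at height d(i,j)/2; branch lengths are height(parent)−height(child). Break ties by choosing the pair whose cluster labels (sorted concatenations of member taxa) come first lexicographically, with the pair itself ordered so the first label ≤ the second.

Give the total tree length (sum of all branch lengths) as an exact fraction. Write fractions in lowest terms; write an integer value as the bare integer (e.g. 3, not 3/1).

253/8

iteration 1: select S,Z (d=2); attach at lengths (1, 1); label the merged cluster SZ
  updated: d(C,SZ)=37/2, d(J,SZ)=12, d(L,SZ)=29/2
iteration 2: select J,L (d=12); attach at lengths (6, 6); label the merged cluster JL
  updated: d(C,JL)=35/2, d(JL,SZ)=53/4
iteration 3: select JL,SZ (d=53/4); attach at lengths (5/8, 45/8); label the merged cluster JLSZ
  updated: d(C,JLSZ)=18
iteration 4: select C,JLSZ (d=18); attach at lengths (9, 19/8); label the merged cluster CJLSZ
final tree: (C:9,((J:6,L:6):5/8,(S:1,Z:1):45/8):19/8)
total length: 253/8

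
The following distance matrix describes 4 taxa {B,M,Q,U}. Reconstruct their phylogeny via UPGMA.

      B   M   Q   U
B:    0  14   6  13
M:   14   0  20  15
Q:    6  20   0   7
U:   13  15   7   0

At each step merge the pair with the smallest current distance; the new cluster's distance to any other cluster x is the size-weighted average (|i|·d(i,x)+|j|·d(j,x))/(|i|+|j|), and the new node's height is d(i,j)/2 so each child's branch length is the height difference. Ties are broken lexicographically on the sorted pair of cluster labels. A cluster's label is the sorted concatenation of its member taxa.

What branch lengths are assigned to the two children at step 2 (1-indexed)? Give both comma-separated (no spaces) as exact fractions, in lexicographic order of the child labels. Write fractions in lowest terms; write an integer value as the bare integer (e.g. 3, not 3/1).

iteration 1: select B,Q (d=6); attach at lengths (3, 3); label the merged cluster BQ
  updated: d(BQ,M)=17, d(BQ,U)=10
iteration 2: select BQ,U (d=10); attach at lengths (2, 5); label the merged cluster BQU
  updated: d(BQU,M)=49/3
iteration 3: select BQU,M (d=49/3); attach at lengths (19/6, 49/6); label the merged cluster BMQU
final tree: (((B:3,Q:3):2,U:5):19/6,M:49/6)
total length: 73/3

2,5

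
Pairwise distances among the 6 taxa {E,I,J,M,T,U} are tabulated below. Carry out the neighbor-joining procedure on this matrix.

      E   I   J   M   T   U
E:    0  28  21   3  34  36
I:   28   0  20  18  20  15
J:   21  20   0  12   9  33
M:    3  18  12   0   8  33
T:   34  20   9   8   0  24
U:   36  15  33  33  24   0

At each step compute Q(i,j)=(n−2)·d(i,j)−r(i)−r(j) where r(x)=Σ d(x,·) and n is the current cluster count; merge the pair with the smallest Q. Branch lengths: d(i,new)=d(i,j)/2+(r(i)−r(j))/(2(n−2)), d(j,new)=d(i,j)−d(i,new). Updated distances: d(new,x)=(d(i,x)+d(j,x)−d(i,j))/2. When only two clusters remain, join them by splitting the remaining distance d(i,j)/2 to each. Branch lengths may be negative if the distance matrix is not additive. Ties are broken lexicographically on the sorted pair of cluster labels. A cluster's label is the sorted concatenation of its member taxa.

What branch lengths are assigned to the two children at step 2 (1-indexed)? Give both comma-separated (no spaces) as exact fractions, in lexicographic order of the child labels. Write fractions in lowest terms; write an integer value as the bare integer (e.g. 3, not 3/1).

1. join E+M (d=3, Q=-184) ⇒ EM; edges |E|=15/2, |M|=-9/2
  updated: d(EM,I)=43/2, d(EM,J)=15, d(EM,T)=39/2, d(EM,U)=33
2. join I+U (d=15, Q=-273/2) ⇒ IU; edges |I|=11/4, |U|=49/4
  updated: d(EM,IU)=79/4, d(IU,J)=19, d(IU,T)=29/2
3. join EM+IU (d=79/4, Q=-68) ⇒ EIMU; edges |EM|=81/8, |IU|=77/8
  updated: d(EIMU,J)=57/8, d(EIMU,T)=57/8
4. join EIMU+J (d=57/8, Q=-93/4) ⇒ EIJMU; edges |EIMU|=21/8, |J|=9/2
  updated: d(EIJMU,T)=9/2
5. join EIJMU+T (d=9/2) ⇒ EIJMTU; edges |EIJMU|=9/4, |T|=9/4
final tree: ((((E:15/2,M:-9/2):81/8,(I:11/4,U:49/4):77/8):21/8,J:9/2):9/4,T:9/4)
total length: 395/8

11/4,49/4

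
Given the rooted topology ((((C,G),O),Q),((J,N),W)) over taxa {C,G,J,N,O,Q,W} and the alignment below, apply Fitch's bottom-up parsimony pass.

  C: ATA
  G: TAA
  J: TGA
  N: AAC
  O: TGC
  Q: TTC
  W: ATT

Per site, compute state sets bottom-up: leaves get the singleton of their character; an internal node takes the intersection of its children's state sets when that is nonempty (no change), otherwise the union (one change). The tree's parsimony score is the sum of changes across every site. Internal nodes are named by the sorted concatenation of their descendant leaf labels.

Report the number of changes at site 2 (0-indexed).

site 0, node CG: C={A} ∪ G={T} → {A,T} (+1)
site 0, node CGO: CG={A,T} ∩ O={T} → {T} (+0)
site 0, node CGOQ: CGO={T} ∩ Q={T} → {T} (+0)
site 0, node JN: J={T} ∪ N={A} → {A,T} (+1)
site 0, node JNW: JN={A,T} ∩ W={A} → {A} (+0)
site 0, node CGJNOQW: CGOQ={T} ∪ JNW={A} → {A,T} (+1)
site 1, node CG: C={T} ∪ G={A} → {A,T} (+1)
site 1, node CGO: CG={A,T} ∪ O={G} → {A,G,T} (+1)
site 1, node CGOQ: CGO={A,G,T} ∩ Q={T} → {T} (+0)
site 1, node JN: J={G} ∪ N={A} → {A,G} (+1)
site 1, node JNW: JN={A,G} ∪ W={T} → {A,G,T} (+1)
site 1, node CGJNOQW: CGOQ={T} ∩ JNW={A,G,T} → {T} (+0)
site 2, node CG: C={A} ∩ G={A} → {A} (+0)
site 2, node CGO: CG={A} ∪ O={C} → {A,C} (+1)
site 2, node CGOQ: CGO={A,C} ∩ Q={C} → {C} (+0)
site 2, node JN: J={A} ∪ N={C} → {A,C} (+1)
site 2, node JNW: JN={A,C} ∪ W={T} → {A,C,T} (+1)
site 2, node CGJNOQW: CGOQ={C} ∩ JNW={A,C,T} → {C} (+0)
per-site changes: [3, 4, 3]; total = 10

3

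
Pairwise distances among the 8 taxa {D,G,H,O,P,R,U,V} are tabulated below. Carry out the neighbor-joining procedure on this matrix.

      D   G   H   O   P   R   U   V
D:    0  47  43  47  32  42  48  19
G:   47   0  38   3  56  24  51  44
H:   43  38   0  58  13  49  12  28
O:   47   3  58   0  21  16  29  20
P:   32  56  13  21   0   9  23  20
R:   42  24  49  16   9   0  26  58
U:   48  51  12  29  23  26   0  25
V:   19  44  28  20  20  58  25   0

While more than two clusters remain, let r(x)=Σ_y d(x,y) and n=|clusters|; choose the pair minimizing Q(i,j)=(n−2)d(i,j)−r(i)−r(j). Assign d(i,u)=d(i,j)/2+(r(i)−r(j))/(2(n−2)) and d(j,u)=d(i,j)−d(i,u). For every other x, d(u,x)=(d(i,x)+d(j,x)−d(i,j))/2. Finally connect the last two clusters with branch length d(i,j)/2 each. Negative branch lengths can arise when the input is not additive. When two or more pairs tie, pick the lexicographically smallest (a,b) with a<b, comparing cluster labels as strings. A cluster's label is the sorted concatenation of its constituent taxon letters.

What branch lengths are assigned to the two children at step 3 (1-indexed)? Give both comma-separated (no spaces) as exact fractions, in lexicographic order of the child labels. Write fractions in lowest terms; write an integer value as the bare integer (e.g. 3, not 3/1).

251/16,53/16

step 1: merge (G,O) at d=3, Q=-439; branch lengths G→29/4, O→-17/4; new cluster GO
  updated: d(D,GO)=91/2, d(GO,H)=93/2, d(GO,P)=37, d(GO,R)=37/2, d(GO,U)=77/2, d(GO,V)=61/2
step 2: merge (GO,R) at d=37/2, Q=-653/2; branch lengths GO→213/20, R→157/20; new cluster GOR
  updated: d(D,GOR)=69/2, d(GOR,H)=77/2, d(GOR,P)=55/4, d(GOR,U)=23, d(GOR,V)=35
step 3: merge (D,V) at d=19, Q=-455/2; branch lengths D→251/16, V→53/16; new cluster DV
  updated: d(DV,GOR)=101/4, d(DV,H)=26, d(DV,P)=33/2, d(DV,U)=27
step 4: merge (H,U) at d=12, Q=-277/2; branch lengths H→27/4, U→21/4; new cluster HU
  updated: d(DV,HU)=41/2, d(GOR,HU)=99/4, d(HU,P)=12
step 5: merge (DV,HU) at d=41/2, Q=-157/2; branch lengths DV→23/2, HU→9; new cluster DHUV
  updated: d(DHUV,GOR)=59/4, d(DHUV,P)=4
step 6: merge (DHUV,GOR) at d=59/4, Q=-65/2; branch lengths DHUV→5/2, GOR→49/4; new cluster DGHORUV
  updated: d(DGHORUV,P)=3/2
step 7: merge (DGHORUV,P) at d=3/2; branch lengths DGHORUV→3/4, P→3/4; new cluster DGHOPRUV
final tree: ((((D:251/16,V:53/16):23/2,(H:27/4,U:21/4):9):5/2,((G:29/4,O:-17/4):213/20,R:157/20):49/4):3/4,P:3/4)
total length: 357/4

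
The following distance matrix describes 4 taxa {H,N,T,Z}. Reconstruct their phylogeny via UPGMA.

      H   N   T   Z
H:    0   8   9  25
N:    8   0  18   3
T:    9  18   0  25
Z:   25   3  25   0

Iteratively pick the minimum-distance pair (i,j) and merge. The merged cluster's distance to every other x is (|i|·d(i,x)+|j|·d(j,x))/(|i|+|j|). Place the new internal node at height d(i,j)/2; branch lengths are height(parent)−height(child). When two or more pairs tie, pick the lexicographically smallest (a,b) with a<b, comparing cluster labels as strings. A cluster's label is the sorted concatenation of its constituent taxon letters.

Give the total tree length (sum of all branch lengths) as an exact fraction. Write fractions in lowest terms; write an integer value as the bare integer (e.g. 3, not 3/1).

25

step 1: merge (N,Z) at d=3; branch lengths N→3/2, Z→3/2; new cluster NZ
  updated: d(H,NZ)=33/2, d(NZ,T)=43/2
step 2: merge (H,T) at d=9; branch lengths H→9/2, T→9/2; new cluster HT
  updated: d(HT,NZ)=19
step 3: merge (HT,NZ) at d=19; branch lengths HT→5, NZ→8; new cluster HNTZ
final tree: ((H:9/2,T:9/2):5,(N:3/2,Z:3/2):8)
total length: 25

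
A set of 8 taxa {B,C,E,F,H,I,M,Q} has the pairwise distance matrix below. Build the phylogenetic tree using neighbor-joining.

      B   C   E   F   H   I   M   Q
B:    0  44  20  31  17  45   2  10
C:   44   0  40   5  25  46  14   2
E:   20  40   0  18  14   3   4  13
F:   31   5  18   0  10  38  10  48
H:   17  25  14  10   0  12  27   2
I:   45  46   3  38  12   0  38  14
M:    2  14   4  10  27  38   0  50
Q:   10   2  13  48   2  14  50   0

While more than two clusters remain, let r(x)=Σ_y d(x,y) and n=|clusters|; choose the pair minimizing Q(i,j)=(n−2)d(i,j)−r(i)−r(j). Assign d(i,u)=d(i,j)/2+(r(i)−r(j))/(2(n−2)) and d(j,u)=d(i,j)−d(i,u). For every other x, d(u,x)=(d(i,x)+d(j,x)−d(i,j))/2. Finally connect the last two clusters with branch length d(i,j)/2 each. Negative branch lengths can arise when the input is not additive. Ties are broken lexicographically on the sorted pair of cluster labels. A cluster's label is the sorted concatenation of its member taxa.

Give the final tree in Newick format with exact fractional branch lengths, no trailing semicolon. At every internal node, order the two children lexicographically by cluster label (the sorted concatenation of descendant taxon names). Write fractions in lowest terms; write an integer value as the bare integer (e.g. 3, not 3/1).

iteration 1: select C,F (d=5, Q=-306); attach at lengths (23/6, 7/6); label the merged cluster CF
  updated: d(B,CF)=35, d(CF,E)=53/2, d(CF,H)=15, d(CF,I)=79/2, d(CF,M)=19/2, d(CF,Q)=45/2
iteration 2: select B,M (d=2, Q=-499/2); attach at lengths (17/20, 23/20); label the merged cluster BM
  updated: d(BM,CF)=85/4, d(BM,E)=11, d(BM,H)=21, d(BM,I)=81/2, d(BM,Q)=29
iteration 3: select E,I (d=3, Q=-329/2); attach at lengths (-59/16, 107/16); label the merged cluster EI
  updated: d(BM,EI)=97/4, d(CF,EI)=63/2, d(EI,H)=23/2, d(EI,Q)=12
iteration 4: select BM,CF (d=85/4, Q=-122); attach at lengths (23/2, 39/4); label the merged cluster BCFM
  updated: d(BCFM,EI)=69/4, d(BCFM,H)=59/8, d(BCFM,Q)=121/8
iteration 5: select BCFM,EI (d=69/4, Q=-46); attach at lengths (67/8, 71/8); label the merged cluster BCEFIM
  updated: d(BCEFIM,H)=13/16, d(BCEFIM,Q)=79/16
iteration 6: select BCEFIM,H (d=13/16, Q=-31/4); attach at lengths (15/8, -17/16); label the merged cluster BCEFHIM
  updated: d(BCEFHIM,Q)=49/16
iteration 7: select BCEFHIM,Q (d=49/16); attach at lengths (49/32, 49/32); label the merged cluster BCEFHIMQ
final tree: (((((B:17/20,M:23/20):23/2,(C:23/6,F:7/6):39/4):67/8,(E:-59/16,I:107/16):71/8):15/8,H:-17/16):49/32,Q:49/32)
total length: 419/8

(((((B:17/20,M:23/20):23/2,(C:23/6,F:7/6):39/4):67/8,(E:-59/16,I:107/16):71/8):15/8,H:-17/16):49/32,Q:49/32)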